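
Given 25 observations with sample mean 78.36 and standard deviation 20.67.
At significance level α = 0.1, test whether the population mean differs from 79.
One-sample t-test:
H₀: μ = 79
H₁: μ ≠ 79
df = n - 1 = 24
t = (x̄ - μ₀) / (s/√n) = (78.36 - 79) / (20.67/√25) = -0.155
p-value = 0.8783

Since p-value > α = 0.1, we fail to reject H₀.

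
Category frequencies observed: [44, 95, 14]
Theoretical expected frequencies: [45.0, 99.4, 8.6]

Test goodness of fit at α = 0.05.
Chi-square goodness of fit test:
H₀: observed counts match expected distribution
H₁: observed counts differ from expected distribution
df = k - 1 = 2
χ² = Σ(O - E)²/E
   = (44 - 45.0)²/45.0 + (95 - 99.4)²/99.4 + (14 - 8.6)²/8.6
   = 0.022 + 0.195 + 3.391
   = 3.61
p-value = 0.1647

Since p-value > α = 0.05, we fail to reject H₀.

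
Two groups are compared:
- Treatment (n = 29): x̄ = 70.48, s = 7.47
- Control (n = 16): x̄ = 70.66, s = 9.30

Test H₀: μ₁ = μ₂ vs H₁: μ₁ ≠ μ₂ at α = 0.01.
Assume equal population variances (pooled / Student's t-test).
Student's two-sample t-test (equal variances):
H₀: μ₁ = μ₂
H₁: μ₁ ≠ μ₂
df = n₁ + n₂ - 2 = 43
Pooled variance s_p² = [(n₁-1)s₁² + (n₂-1)s₂²] / (n₁ + n₂ - 2) = [(28)(7.47²) + (15)(9.30²)] / 43 = 66.5064
SE = √(s_p²(1/n₁ + 1/n₂)) = √(66.5064 × (1/29 + 1/16)) = 2.5397
t = (x̄₁ - x̄₂) / SE = (70.48 - 70.66) / 2.5397 = -0.18 / 2.5397 = -0.071
p-value = 0.9438

Since p-value > α = 0.01, we fail to reject H₀.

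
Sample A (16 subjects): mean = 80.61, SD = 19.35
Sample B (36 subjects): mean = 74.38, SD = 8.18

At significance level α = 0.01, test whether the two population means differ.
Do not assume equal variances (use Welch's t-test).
Welch's two-sample t-test:
H₀: μ₁ = μ₂
H₁: μ₁ ≠ μ₂
s₁²/n₁ = 19.35²/16 = 23.4014,  s₂²/n₂ = 8.18²/36 = 1.8587
SE = √(s₁²/n₁ + s₂²/n₂) = √(23.4014 + 1.8587) = 5.0259
df (Welch-Satterthwaite) = (s₁²/n₁ + s₂²/n₂)² / [(s₁²/n₁)²/(n₁-1) + (s₂²/n₂)²/(n₂-1)] ≈ 17.43
t = (x̄₁ - x̄₂) / SE = (80.61 - 74.38) / 5.0259 = 6.23 / 5.0259 = 1.240
p-value = 0.2316

Since p-value > α = 0.01, we fail to reject H₀.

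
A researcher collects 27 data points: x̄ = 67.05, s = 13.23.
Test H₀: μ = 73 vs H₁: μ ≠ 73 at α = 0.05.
One-sample t-test:
H₀: μ = 73
H₁: μ ≠ 73
df = n - 1 = 26
t = (x̄ - μ₀) / (s/√n) = (67.05 - 73) / (13.23/√27) = -2.337
p-value = 0.0274

Since p-value < α = 0.05, we reject H₀.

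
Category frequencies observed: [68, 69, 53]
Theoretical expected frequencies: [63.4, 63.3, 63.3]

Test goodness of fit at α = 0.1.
Chi-square goodness of fit test:
H₀: observed counts match expected distribution
H₁: observed counts differ from expected distribution
df = k - 1 = 2
χ² = Σ(O - E)²/E
   = (68 - 63.4)²/63.4 + (69 - 63.3)²/63.3 + (53 - 63.3)²/63.3
   = 0.334 + 0.513 + 1.676
   = 2.52
p-value = 0.2832

Since p-value > α = 0.1, we fail to reject H₀.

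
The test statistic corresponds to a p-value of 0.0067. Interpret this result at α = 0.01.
Since p = 0.0067 < α = 0.01, reject H₀.
There is sufficient evidence to reject the null hypothesis; the result is statistically significant at the 0.01 level.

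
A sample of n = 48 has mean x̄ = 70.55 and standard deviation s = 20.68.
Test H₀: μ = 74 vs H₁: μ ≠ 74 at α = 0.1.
One-sample t-test:
H₀: μ = 74
H₁: μ ≠ 74
df = n - 1 = 47
t = (x̄ - μ₀) / (s/√n) = (70.55 - 74) / (20.68/√48) = -1.156
p-value = 0.2536

Since p-value > α = 0.1, we fail to reject H₀.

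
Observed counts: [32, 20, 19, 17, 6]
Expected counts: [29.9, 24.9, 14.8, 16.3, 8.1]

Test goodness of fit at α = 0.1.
Chi-square goodness of fit test:
H₀: observed counts match expected distribution
H₁: observed counts differ from expected distribution
df = k - 1 = 4
χ² = Σ(O - E)²/E
   = (32 - 29.9)²/29.9 + (20 - 24.9)²/24.9 + (19 - 14.8)²/14.8 + (17 - 16.3)²/16.3 + (6 - 8.1)²/8.1
   = 0.147 + 0.964 + 1.192 + 0.030 + 0.544
   = 2.88
p-value = 0.5784

Since p-value > α = 0.1, we fail to reject H₀.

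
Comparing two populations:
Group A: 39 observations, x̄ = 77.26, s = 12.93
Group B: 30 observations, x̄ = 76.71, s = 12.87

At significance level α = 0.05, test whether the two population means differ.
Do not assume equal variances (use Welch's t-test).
Welch's two-sample t-test:
H₀: μ₁ = μ₂
H₁: μ₁ ≠ μ₂
s₁²/n₁ = 12.93²/39 = 4.2868,  s₂²/n₂ = 12.87²/30 = 5.5212
SE = √(s₁²/n₁ + s₂²/n₂) = √(4.2868 + 5.5212) = 3.1318
df (Welch-Satterthwaite) = (s₁²/n₁ + s₂²/n₂)² / [(s₁²/n₁)²/(n₁-1) + (s₂²/n₂)²/(n₂-1)] ≈ 62.68
t = (x̄₁ - x̄₂) / SE = (77.26 - 76.71) / 3.1318 = 0.55 / 3.1318 = 0.176
p-value = 0.8612

Since p-value > α = 0.05, we fail to reject H₀.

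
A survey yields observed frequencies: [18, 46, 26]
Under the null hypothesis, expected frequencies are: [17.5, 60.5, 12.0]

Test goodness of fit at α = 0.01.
Chi-square goodness of fit test:
H₀: observed counts match expected distribution
H₁: observed counts differ from expected distribution
df = k - 1 = 2
χ² = Σ(O - E)²/E
   = (18 - 17.5)²/17.5 + (46 - 60.5)²/60.5 + (26 - 12.0)²/12.0
   = 0.014 + 3.475 + 16.333
   = 19.82
p-value < 0.0001

Since p-value < α = 0.01, we reject H₀.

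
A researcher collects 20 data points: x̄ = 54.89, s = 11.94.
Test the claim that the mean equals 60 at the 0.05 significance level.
One-sample t-test:
H₀: μ = 60
H₁: μ ≠ 60
df = n - 1 = 19
t = (x̄ - μ₀) / (s/√n) = (54.89 - 60) / (11.94/√20) = -1.914
p-value = 0.0708

Since p-value > α = 0.05, we fail to reject H₀.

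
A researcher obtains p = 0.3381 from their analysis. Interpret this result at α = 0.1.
Since p = 0.3381 > α = 0.1, fail to reject H₀.
There is insufficient evidence to reject the null hypothesis; the result is not statistically significant at the 0.1 level.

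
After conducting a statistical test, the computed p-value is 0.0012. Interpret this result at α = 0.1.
Since p = 0.0012 < α = 0.1, reject H₀.
There is sufficient evidence to reject the null hypothesis; the result is statistically significant at the 0.1 level.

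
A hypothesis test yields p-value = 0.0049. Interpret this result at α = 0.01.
Since p = 0.0049 < α = 0.01, reject H₀.
There is sufficient evidence to reject the null hypothesis; the result is statistically significant at the 0.01 level.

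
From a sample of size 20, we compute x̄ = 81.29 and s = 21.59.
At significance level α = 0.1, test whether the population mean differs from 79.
One-sample t-test:
H₀: μ = 79
H₁: μ ≠ 79
df = n - 1 = 19
t = (x̄ - μ₀) / (s/√n) = (81.29 - 79) / (21.59/√20) = 0.474
p-value = 0.6407

Since p-value > α = 0.1, we fail to reject H₀.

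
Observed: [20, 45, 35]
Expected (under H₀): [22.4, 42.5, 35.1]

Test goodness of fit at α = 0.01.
Chi-square goodness of fit test:
H₀: observed counts match expected distribution
H₁: observed counts differ from expected distribution
df = k - 1 = 2
χ² = Σ(O - E)²/E
   = (20 - 22.4)²/22.4 + (45 - 42.5)²/42.5 + (35 - 35.1)²/35.1
   = 0.257 + 0.147 + 0.000
   = 0.40
p-value = 0.8169

Since p-value > α = 0.01, we fail to reject H₀.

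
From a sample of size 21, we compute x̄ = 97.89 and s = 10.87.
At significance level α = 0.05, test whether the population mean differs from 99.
One-sample t-test:
H₀: μ = 99
H₁: μ ≠ 99
df = n - 1 = 20
t = (x̄ - μ₀) / (s/√n) = (97.89 - 99) / (10.87/√21) = -0.468
p-value = 0.6449

Since p-value > α = 0.05, we fail to reject H₀.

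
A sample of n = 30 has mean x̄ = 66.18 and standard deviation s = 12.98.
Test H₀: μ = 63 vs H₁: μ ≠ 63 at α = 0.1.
One-sample t-test:
H₀: μ = 63
H₁: μ ≠ 63
df = n - 1 = 29
t = (x̄ - μ₀) / (s/√n) = (66.18 - 63) / (12.98/√30) = 1.342
p-value = 0.1900

Since p-value > α = 0.1, we fail to reject H₀.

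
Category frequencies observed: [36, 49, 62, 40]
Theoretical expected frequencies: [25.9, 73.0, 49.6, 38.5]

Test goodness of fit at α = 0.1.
Chi-square goodness of fit test:
H₀: observed counts match expected distribution
H₁: observed counts differ from expected distribution
df = k - 1 = 3
χ² = Σ(O - E)²/E
   = (36 - 25.9)²/25.9 + (49 - 73.0)²/73.0 + (62 - 49.6)²/49.6 + (40 - 38.5)²/38.5
   = 3.939 + 7.890 + 3.100 + 0.058
   = 14.99
p-value = 0.0018

Since p-value < α = 0.1, we reject H₀.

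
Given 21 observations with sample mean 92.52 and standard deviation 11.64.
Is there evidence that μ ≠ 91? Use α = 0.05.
One-sample t-test:
H₀: μ = 91
H₁: μ ≠ 91
df = n - 1 = 20
t = (x̄ - μ₀) / (s/√n) = (92.52 - 91) / (11.64/√21) = 0.598
p-value = 0.5563

Since p-value > α = 0.05, we fail to reject H₀.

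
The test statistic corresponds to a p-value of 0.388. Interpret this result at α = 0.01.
Since p = 0.388 > α = 0.01, fail to reject H₀.
There is insufficient evidence to reject the null hypothesis; the result is not statistically significant at the 0.01 level.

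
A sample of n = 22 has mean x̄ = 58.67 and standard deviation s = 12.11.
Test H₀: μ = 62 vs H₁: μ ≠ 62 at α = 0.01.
One-sample t-test:
H₀: μ = 62
H₁: μ ≠ 62
df = n - 1 = 21
t = (x̄ - μ₀) / (s/√n) = (58.67 - 62) / (12.11/√22) = -1.290
p-value = 0.2112

Since p-value > α = 0.01, we fail to reject H₀.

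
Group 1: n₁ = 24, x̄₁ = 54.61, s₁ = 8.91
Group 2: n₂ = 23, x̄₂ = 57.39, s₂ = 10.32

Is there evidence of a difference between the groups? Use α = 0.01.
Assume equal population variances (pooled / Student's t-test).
Student's two-sample t-test (equal variances):
H₀: μ₁ = μ₂
H₁: μ₁ ≠ μ₂
df = n₁ + n₂ - 2 = 45
Pooled variance s_p² = [(n₁-1)s₁² + (n₂-1)s₂²] / (n₁ + n₂ - 2) = [(23)(8.91²) + (22)(10.32²)] / 45 = 92.6440
SE = √(s_p²(1/n₁ + 1/n₂)) = √(92.6440 × (1/24 + 1/23)) = 2.8086
t = (x̄₁ - x̄₂) / SE = (54.61 - 57.39) / 2.8086 = -2.78 / 2.8086 = -0.990
p-value = 0.3276

Since p-value > α = 0.01, we fail to reject H₀.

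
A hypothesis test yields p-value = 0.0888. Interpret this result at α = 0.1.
Since p = 0.0888 < α = 0.1, reject H₀.
There is sufficient evidence to reject the null hypothesis; the result is statistically significant at the 0.1 level.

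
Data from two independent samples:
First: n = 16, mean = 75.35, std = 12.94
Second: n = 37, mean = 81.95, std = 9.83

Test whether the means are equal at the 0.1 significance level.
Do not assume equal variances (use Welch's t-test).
Welch's two-sample t-test:
H₀: μ₁ = μ₂
H₁: μ₁ ≠ μ₂
s₁²/n₁ = 12.94²/16 = 10.4652,  s₂²/n₂ = 9.83²/37 = 2.6116
SE = √(s₁²/n₁ + s₂²/n₂) = √(10.4652 + 2.6116) = 3.6162
df (Welch-Satterthwaite) = (s₁²/n₁ + s₂²/n₂)² / [(s₁²/n₁)²/(n₁-1) + (s₂²/n₂)²/(n₂-1)] ≈ 22.83
t = (x̄₁ - x̄₂) / SE = (75.35 - 81.95) / 3.6162 = -6.60 / 3.6162 = -1.825
p-value = 0.0811

Since p-value < α = 0.1, we reject H₀.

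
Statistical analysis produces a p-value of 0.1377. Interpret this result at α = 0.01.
Since p = 0.1377 > α = 0.01, fail to reject H₀.
There is insufficient evidence to reject the null hypothesis; the result is not statistically significant at the 0.01 level.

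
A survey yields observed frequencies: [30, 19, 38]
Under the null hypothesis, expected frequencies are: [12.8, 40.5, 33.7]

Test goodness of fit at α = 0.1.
Chi-square goodness of fit test:
H₀: observed counts match expected distribution
H₁: observed counts differ from expected distribution
df = k - 1 = 2
χ² = Σ(O - E)²/E
   = (30 - 12.8)²/12.8 + (19 - 40.5)²/40.5 + (38 - 33.7)²/33.7
   = 23.112 + 11.414 + 0.549
   = 35.07
p-value < 0.0001

Since p-value < α = 0.1, we reject H₀.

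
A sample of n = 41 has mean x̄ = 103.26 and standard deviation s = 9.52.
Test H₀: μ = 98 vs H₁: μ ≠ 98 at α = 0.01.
One-sample t-test:
H₀: μ = 98
H₁: μ ≠ 98
df = n - 1 = 40
t = (x̄ - μ₀) / (s/√n) = (103.26 - 98) / (9.52/√41) = 3.538
p-value = 0.0010

Since p-value < α = 0.01, we reject H₀.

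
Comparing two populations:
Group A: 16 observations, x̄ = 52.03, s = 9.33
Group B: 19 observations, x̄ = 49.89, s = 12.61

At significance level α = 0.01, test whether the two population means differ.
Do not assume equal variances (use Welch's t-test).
Welch's two-sample t-test:
H₀: μ₁ = μ₂
H₁: μ₁ ≠ μ₂
s₁²/n₁ = 9.33²/16 = 5.4406,  s₂²/n₂ = 12.61²/19 = 8.3691
SE = √(s₁²/n₁ + s₂²/n₂) = √(5.4406 + 8.3691) = 3.7161
df (Welch-Satterthwaite) = (s₁²/n₁ + s₂²/n₂)² / [(s₁²/n₁)²/(n₁-1) + (s₂²/n₂)²/(n₂-1)] ≈ 32.52
t = (x̄₁ - x̄₂) / SE = (52.03 - 49.89) / 3.7161 = 2.14 / 3.7161 = 0.576
p-value = 0.5687

Since p-value > α = 0.01, we fail to reject H₀.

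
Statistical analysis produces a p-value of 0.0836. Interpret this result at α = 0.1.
Since p = 0.0836 < α = 0.1, reject H₀.
There is sufficient evidence to reject the null hypothesis; the result is statistically significant at the 0.1 level.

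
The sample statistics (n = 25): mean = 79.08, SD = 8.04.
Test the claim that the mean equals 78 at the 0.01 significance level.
One-sample t-test:
H₀: μ = 78
H₁: μ ≠ 78
df = n - 1 = 24
t = (x̄ - μ₀) / (s/√n) = (79.08 - 78) / (8.04/√25) = 0.672
p-value = 0.5082

Since p-value > α = 0.01, we fail to reject H₀.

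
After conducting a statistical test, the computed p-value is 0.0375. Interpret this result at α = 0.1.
Since p = 0.0375 < α = 0.1, reject H₀.
There is sufficient evidence to reject the null hypothesis; the result is statistically significant at the 0.1 level.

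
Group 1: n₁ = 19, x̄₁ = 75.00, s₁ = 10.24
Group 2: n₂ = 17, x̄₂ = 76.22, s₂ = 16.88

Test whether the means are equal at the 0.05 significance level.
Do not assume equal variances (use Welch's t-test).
Welch's two-sample t-test:
H₀: μ₁ = μ₂
H₁: μ₁ ≠ μ₂
s₁²/n₁ = 10.24²/19 = 5.5188,  s₂²/n₂ = 16.88²/17 = 16.7608
SE = √(s₁²/n₁ + s₂²/n₂) = √(5.5188 + 16.7608) = 4.7201
df (Welch-Satterthwaite) = (s₁²/n₁ + s₂²/n₂)² / [(s₁²/n₁)²/(n₁-1) + (s₂²/n₂)²/(n₂-1)] ≈ 25.79
t = (x̄₁ - x̄₂) / SE = (75.00 - 76.22) / 4.7201 = -1.22 / 4.7201 = -0.258
p-value = 0.7981

Since p-value > α = 0.05, we fail to reject H₀.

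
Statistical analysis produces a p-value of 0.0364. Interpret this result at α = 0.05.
Since p = 0.0364 < α = 0.05, reject H₀.
There is sufficient evidence to reject the null hypothesis; the result is statistically significant at the 0.05 level.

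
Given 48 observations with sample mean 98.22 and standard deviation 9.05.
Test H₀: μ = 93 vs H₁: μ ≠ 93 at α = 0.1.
One-sample t-test:
H₀: μ = 93
H₁: μ ≠ 93
df = n - 1 = 47
t = (x̄ - μ₀) / (s/√n) = (98.22 - 93) / (9.05/√48) = 3.996
p-value = 0.0002

Since p-value < α = 0.1, we reject H₀.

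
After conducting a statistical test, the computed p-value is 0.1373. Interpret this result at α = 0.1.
Since p = 0.1373 > α = 0.1, fail to reject H₀.
There is insufficient evidence to reject the null hypothesis; the result is not statistically significant at the 0.1 level.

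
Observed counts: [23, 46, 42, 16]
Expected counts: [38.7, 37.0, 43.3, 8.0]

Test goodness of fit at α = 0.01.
Chi-square goodness of fit test:
H₀: observed counts match expected distribution
H₁: observed counts differ from expected distribution
df = k - 1 = 3
χ² = Σ(O - E)²/E
   = (23 - 38.7)²/38.7 + (46 - 37.0)²/37.0 + (42 - 43.3)²/43.3 + (16 - 8.0)²/8.0
   = 6.369 + 2.189 + 0.039 + 8.000
   = 16.60
p-value = 0.0009

Since p-value < α = 0.01, we reject H₀.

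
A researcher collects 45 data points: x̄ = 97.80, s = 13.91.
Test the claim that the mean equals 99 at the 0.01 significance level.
One-sample t-test:
H₀: μ = 99
H₁: μ ≠ 99
df = n - 1 = 44
t = (x̄ - μ₀) / (s/√n) = (97.80 - 99) / (13.91/√45) = -0.579
p-value = 0.5657

Since p-value > α = 0.01, we fail to reject H₀.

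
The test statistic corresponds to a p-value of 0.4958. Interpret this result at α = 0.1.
Since p = 0.4958 > α = 0.1, fail to reject H₀.
There is insufficient evidence to reject the null hypothesis; the result is not statistically significant at the 0.1 level.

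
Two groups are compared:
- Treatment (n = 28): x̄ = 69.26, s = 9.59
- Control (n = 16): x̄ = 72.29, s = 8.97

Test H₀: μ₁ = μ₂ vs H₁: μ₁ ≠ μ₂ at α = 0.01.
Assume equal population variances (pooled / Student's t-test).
Student's two-sample t-test (equal variances):
H₀: μ₁ = μ₂
H₁: μ₁ ≠ μ₂
df = n₁ + n₂ - 2 = 42
Pooled variance s_p² = [(n₁-1)s₁² + (n₂-1)s₂²] / (n₁ + n₂ - 2) = [(27)(9.59²) + (15)(8.97²)] / 42 = 87.8584
SE = √(s_p²(1/n₁ + 1/n₂)) = √(87.8584 × (1/28 + 1/16)) = 2.9375
t = (x̄₁ - x̄₂) / SE = (69.26 - 72.29) / 2.9375 = -3.03 / 2.9375 = -1.031
p-value = 0.3082

Since p-value > α = 0.01, we fail to reject H₀.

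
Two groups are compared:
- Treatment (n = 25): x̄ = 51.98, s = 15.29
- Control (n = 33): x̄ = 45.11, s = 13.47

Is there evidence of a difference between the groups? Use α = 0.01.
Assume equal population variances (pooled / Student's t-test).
Student's two-sample t-test (equal variances):
H₀: μ₁ = μ₂
H₁: μ₁ ≠ μ₂
df = n₁ + n₂ - 2 = 56
Pooled variance s_p² = [(n₁-1)s₁² + (n₂-1)s₂²] / (n₁ + n₂ - 2) = [(24)(15.29²) + (32)(13.47²)] / 56 = 203.8737
SE = √(s_p²(1/n₁ + 1/n₂)) = √(203.8737 × (1/25 + 1/33)) = 3.7859
t = (x̄₁ - x̄₂) / SE = (51.98 - 45.11) / 3.7859 = 6.87 / 3.7859 = 1.815
p-value = 0.0749

Since p-value > α = 0.01, we fail to reject H₀.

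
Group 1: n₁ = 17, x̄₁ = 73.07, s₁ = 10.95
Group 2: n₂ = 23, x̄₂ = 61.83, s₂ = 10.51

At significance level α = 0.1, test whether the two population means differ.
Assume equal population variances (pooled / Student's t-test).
Student's two-sample t-test (equal variances):
H₀: μ₁ = μ₂
H₁: μ₁ ≠ μ₂
df = n₁ + n₂ - 2 = 38
Pooled variance s_p² = [(n₁-1)s₁² + (n₂-1)s₂²] / (n₁ + n₂ - 2) = [(16)(10.95²) + (22)(10.51²)] / 38 = 114.4358
SE = √(s_p²(1/n₁ + 1/n₂)) = √(114.4358 × (1/17 + 1/23)) = 3.4215
t = (x̄₁ - x̄₂) / SE = (73.07 - 61.83) / 3.4215 = 11.24 / 3.4215 = 3.285
p-value = 0.0022

Since p-value < α = 0.1, we reject H₀.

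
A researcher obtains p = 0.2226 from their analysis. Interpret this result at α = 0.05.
Since p = 0.2226 > α = 0.05, fail to reject H₀.
There is insufficient evidence to reject the null hypothesis; the result is not statistically significant at the 0.05 level.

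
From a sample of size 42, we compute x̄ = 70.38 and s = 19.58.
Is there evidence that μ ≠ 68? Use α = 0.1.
One-sample t-test:
H₀: μ = 68
H₁: μ ≠ 68
df = n - 1 = 41
t = (x̄ - μ₀) / (s/√n) = (70.38 - 68) / (19.58/√42) = 0.788
p-value = 0.4354

Since p-value > α = 0.1, we fail to reject H₀.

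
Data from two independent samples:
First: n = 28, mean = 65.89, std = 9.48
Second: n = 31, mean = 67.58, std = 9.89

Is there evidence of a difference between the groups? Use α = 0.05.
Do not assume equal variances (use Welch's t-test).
Welch's two-sample t-test:
H₀: μ₁ = μ₂
H₁: μ₁ ≠ μ₂
s₁²/n₁ = 9.48²/28 = 3.2097,  s₂²/n₂ = 9.89²/31 = 3.1552
SE = √(s₁²/n₁ + s₂²/n₂) = √(3.2097 + 3.1552) = 2.5229
df (Welch-Satterthwaite) = (s₁²/n₁ + s₂²/n₂)² / [(s₁²/n₁)²/(n₁-1) + (s₂²/n₂)²/(n₂-1)] ≈ 56.79
t = (x̄₁ - x̄₂) / SE = (65.89 - 67.58) / 2.5229 = -1.69 / 2.5229 = -0.670
p-value = 0.5057

Since p-value > α = 0.05, we fail to reject H₀.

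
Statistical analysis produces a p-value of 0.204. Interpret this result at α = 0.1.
Since p = 0.204 > α = 0.1, fail to reject H₀.
There is insufficient evidence to reject the null hypothesis; the result is not statistically significant at the 0.1 level.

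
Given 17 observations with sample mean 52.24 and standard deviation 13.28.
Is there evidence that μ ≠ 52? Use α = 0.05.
One-sample t-test:
H₀: μ = 52
H₁: μ ≠ 52
df = n - 1 = 16
t = (x̄ - μ₀) / (s/√n) = (52.24 - 52) / (13.28/√17) = 0.075
p-value = 0.9415

Since p-value > α = 0.05, we fail to reject H₀.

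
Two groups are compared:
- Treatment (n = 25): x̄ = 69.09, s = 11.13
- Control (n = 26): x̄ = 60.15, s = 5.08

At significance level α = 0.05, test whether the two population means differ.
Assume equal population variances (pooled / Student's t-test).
Student's two-sample t-test (equal variances):
H₀: μ₁ = μ₂
H₁: μ₁ ≠ μ₂
df = n₁ + n₂ - 2 = 49
Pooled variance s_p² = [(n₁-1)s₁² + (n₂-1)s₂²] / (n₁ + n₂ - 2) = [(24)(11.13²) + (25)(5.08²)] / 49 = 73.8409
SE = √(s_p²(1/n₁ + 1/n₂)) = √(73.8409 × (1/25 + 1/26)) = 2.4070
t = (x̄₁ - x̄₂) / SE = (69.09 - 60.15) / 2.4070 = 8.94 / 2.4070 = 3.714
p-value = 0.0005

Since p-value < α = 0.05, we reject H₀.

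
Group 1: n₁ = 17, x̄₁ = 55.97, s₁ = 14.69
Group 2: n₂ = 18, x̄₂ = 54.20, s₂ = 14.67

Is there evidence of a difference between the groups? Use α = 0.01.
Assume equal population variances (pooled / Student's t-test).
Student's two-sample t-test (equal variances):
H₀: μ₁ = μ₂
H₁: μ₁ ≠ μ₂
df = n₁ + n₂ - 2 = 33
Pooled variance s_p² = [(n₁-1)s₁² + (n₂-1)s₂²] / (n₁ + n₂ - 2) = [(16)(14.69²) + (17)(14.67²)] / 33 = 215.4936
SE = √(s_p²(1/n₁ + 1/n₂)) = √(215.4936 × (1/17 + 1/18)) = 4.9647
t = (x̄₁ - x̄₂) / SE = (55.97 - 54.20) / 4.9647 = 1.77 / 4.9647 = 0.357
p-value = 0.7237

Since p-value > α = 0.01, we fail to reject H₀.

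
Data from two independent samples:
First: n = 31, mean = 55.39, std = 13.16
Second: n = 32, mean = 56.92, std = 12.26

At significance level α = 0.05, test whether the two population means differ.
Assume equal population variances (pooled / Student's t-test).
Student's two-sample t-test (equal variances):
H₀: μ₁ = μ₂
H₁: μ₁ ≠ μ₂
df = n₁ + n₂ - 2 = 61
Pooled variance s_p² = [(n₁-1)s₁² + (n₂-1)s₂²] / (n₁ + n₂ - 2) = [(30)(13.16²) + (31)(12.26²)] / 61 = 161.5591
SE = √(s_p²(1/n₁ + 1/n₂)) = √(161.5591 × (1/31 + 1/32)) = 3.2032
t = (x̄₁ - x̄₂) / SE = (55.39 - 56.92) / 3.2032 = -1.53 / 3.2032 = -0.478
p-value = 0.6346

Since p-value > α = 0.05, we fail to reject H₀.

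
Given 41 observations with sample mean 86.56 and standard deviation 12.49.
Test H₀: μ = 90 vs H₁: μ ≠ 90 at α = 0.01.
One-sample t-test:
H₀: μ = 90
H₁: μ ≠ 90
df = n - 1 = 40
t = (x̄ - μ₀) / (s/√n) = (86.56 - 90) / (12.49/√41) = -1.764
p-value = 0.0854

Since p-value > α = 0.01, we fail to reject H₀.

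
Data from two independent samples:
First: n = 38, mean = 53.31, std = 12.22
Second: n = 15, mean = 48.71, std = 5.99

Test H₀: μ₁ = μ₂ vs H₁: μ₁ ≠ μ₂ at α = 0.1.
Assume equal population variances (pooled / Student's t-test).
Student's two-sample t-test (equal variances):
H₀: μ₁ = μ₂
H₁: μ₁ ≠ μ₂
df = n₁ + n₂ - 2 = 51
Pooled variance s_p² = [(n₁-1)s₁² + (n₂-1)s₂²] / (n₁ + n₂ - 2) = [(37)(12.22²) + (14)(5.99²)] / 51 = 118.1857
SE = √(s_p²(1/n₁ + 1/n₂)) = √(118.1857 × (1/38 + 1/15)) = 3.3150
t = (x̄₁ - x̄₂) / SE = (53.31 - 48.71) / 3.3150 = 4.60 / 3.3150 = 1.388
p-value = 0.1713

Since p-value > α = 0.1, we fail to reject H₀.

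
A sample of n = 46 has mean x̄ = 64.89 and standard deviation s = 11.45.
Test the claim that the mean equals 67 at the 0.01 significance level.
One-sample t-test:
H₀: μ = 67
H₁: μ ≠ 67
df = n - 1 = 45
t = (x̄ - μ₀) / (s/√n) = (64.89 - 67) / (11.45/√46) = -1.250
p-value = 0.2178

Since p-value > α = 0.01, we fail to reject H₀.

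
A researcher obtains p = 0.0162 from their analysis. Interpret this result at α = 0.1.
Since p = 0.0162 < α = 0.1, reject H₀.
There is sufficient evidence to reject the null hypothesis; the result is statistically significant at the 0.1 level.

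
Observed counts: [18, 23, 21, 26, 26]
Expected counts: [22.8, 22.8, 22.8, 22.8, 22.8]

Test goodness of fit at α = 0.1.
Chi-square goodness of fit test:
H₀: observed counts match expected distribution
H₁: observed counts differ from expected distribution
df = k - 1 = 4
χ² = Σ(O - E)²/E
   = (18 - 22.8)²/22.8 + (23 - 22.8)²/22.8 + (21 - 22.8)²/22.8 + (26 - 22.8)²/22.8 + (26 - 22.8)²/22.8
   = 1.011 + 0.002 + 0.142 + 0.449 + 0.449
   = 2.05
p-value = 0.7261

Since p-value > α = 0.1, we fail to reject H₀.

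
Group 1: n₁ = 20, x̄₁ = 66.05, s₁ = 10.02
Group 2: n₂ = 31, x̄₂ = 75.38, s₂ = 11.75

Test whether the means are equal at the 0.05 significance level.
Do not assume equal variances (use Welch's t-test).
Welch's two-sample t-test:
H₀: μ₁ = μ₂
H₁: μ₁ ≠ μ₂
s₁²/n₁ = 10.02²/20 = 5.0200,  s₂²/n₂ = 11.75²/31 = 4.4536
SE = √(s₁²/n₁ + s₂²/n₂) = √(5.0200 + 4.4536) = 3.0779
df (Welch-Satterthwaite) = (s₁²/n₁ + s₂²/n₂)² / [(s₁²/n₁)²/(n₁-1) + (s₂²/n₂)²/(n₂-1)] ≈ 45.16
t = (x̄₁ - x̄₂) / SE = (66.05 - 75.38) / 3.0779 = -9.33 / 3.0779 = -3.031
p-value = 0.0040

Since p-value < α = 0.05, we reject H₀.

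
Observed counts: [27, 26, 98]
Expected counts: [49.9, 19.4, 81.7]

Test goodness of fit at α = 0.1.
Chi-square goodness of fit test:
H₀: observed counts match expected distribution
H₁: observed counts differ from expected distribution
df = k - 1 = 2
χ² = Σ(O - E)²/E
   = (27 - 49.9)²/49.9 + (26 - 19.4)²/19.4 + (98 - 81.7)²/81.7
   = 10.509 + 2.245 + 3.252
   = 16.01
p-value = 0.0003

Since p-value < α = 0.1, we reject H₀.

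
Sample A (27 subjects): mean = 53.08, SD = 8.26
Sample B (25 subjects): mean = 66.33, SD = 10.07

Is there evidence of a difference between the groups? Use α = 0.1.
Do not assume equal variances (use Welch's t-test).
Welch's two-sample t-test:
H₀: μ₁ = μ₂
H₁: μ₁ ≠ μ₂
s₁²/n₁ = 8.26²/27 = 2.5269,  s₂²/n₂ = 10.07²/25 = 4.0562
SE = √(s₁²/n₁ + s₂²/n₂) = √(2.5269 + 4.0562) = 2.5658
df (Welch-Satterthwaite) = (s₁²/n₁ + s₂²/n₂)² / [(s₁²/n₁)²/(n₁-1) + (s₂²/n₂)²/(n₂-1)] ≈ 46.54
t = (x̄₁ - x̄₂) / SE = (53.08 - 66.33) / 2.5658 = -13.25 / 2.5658 = -5.164
p-value < 0.0001

Since p-value < α = 0.1, we reject H₀.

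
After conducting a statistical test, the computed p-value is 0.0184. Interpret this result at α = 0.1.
Since p = 0.0184 < α = 0.1, reject H₀.
There is sufficient evidence to reject the null hypothesis; the result is statistically significant at the 0.1 level.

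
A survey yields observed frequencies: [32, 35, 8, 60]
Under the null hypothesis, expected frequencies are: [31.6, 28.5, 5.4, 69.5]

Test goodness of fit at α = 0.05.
Chi-square goodness of fit test:
H₀: observed counts match expected distribution
H₁: observed counts differ from expected distribution
df = k - 1 = 3
χ² = Σ(O - E)²/E
   = (32 - 31.6)²/31.6 + (35 - 28.5)²/28.5 + (8 - 5.4)²/5.4 + (60 - 69.5)²/69.5
   = 0.005 + 1.482 + 1.252 + 1.299
   = 4.04
p-value = 0.2574

Since p-value > α = 0.05, we fail to reject H₀.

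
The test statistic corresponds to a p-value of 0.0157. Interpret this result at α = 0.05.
Since p = 0.0157 < α = 0.05, reject H₀.
There is sufficient evidence to reject the null hypothesis; the result is statistically significant at the 0.05 level.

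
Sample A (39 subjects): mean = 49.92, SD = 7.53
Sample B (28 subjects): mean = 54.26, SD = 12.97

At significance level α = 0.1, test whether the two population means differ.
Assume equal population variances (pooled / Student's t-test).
Student's two-sample t-test (equal variances):
H₀: μ₁ = μ₂
H₁: μ₁ ≠ μ₂
df = n₁ + n₂ - 2 = 65
Pooled variance s_p² = [(n₁-1)s₁² + (n₂-1)s₂²] / (n₁ + n₂ - 2) = [(38)(7.53²) + (27)(12.97²)] / 65 = 103.0246
SE = √(s_p²(1/n₁ + 1/n₂)) = √(103.0246 × (1/39 + 1/28)) = 2.5142
t = (x̄₁ - x̄₂) / SE = (49.92 - 54.26) / 2.5142 = -4.34 / 2.5142 = -1.726
p-value = 0.0891

Since p-value < α = 0.1, we reject H₀.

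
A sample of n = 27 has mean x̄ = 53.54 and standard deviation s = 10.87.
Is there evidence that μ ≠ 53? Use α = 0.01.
One-sample t-test:
H₀: μ = 53
H₁: μ ≠ 53
df = n - 1 = 26
t = (x̄ - μ₀) / (s/√n) = (53.54 - 53) / (10.87/√27) = 0.258
p-value = 0.7983

Since p-value > α = 0.01, we fail to reject H₀.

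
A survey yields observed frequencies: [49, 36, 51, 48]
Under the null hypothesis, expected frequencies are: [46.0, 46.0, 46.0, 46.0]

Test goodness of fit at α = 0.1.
Chi-square goodness of fit test:
H₀: observed counts match expected distribution
H₁: observed counts differ from expected distribution
df = k - 1 = 3
χ² = Σ(O - E)²/E
   = (49 - 46.0)²/46.0 + (36 - 46.0)²/46.0 + (51 - 46.0)²/46.0 + (48 - 46.0)²/46.0
   = 0.196 + 2.174 + 0.543 + 0.087
   = 3.00
p-value = 0.3916

Since p-value > α = 0.1, we fail to reject H₀.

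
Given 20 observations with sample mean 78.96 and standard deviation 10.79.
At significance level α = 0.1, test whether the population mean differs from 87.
One-sample t-test:
H₀: μ = 87
H₁: μ ≠ 87
df = n - 1 = 19
t = (x̄ - μ₀) / (s/√n) = (78.96 - 87) / (10.79/√20) = -3.332
p-value = 0.0035

Since p-value < α = 0.1, we reject H₀.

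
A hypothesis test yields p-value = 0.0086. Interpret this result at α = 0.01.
Since p = 0.0086 < α = 0.01, reject H₀.
There is sufficient evidence to reject the null hypothesis; the result is statistically significant at the 0.01 level.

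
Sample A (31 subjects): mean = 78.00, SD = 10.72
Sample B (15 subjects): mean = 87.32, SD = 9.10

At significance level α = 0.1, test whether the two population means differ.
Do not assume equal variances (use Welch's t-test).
Welch's two-sample t-test:
H₀: μ₁ = μ₂
H₁: μ₁ ≠ μ₂
s₁²/n₁ = 10.72²/31 = 3.7070,  s₂²/n₂ = 9.10²/15 = 5.5207
SE = √(s₁²/n₁ + s₂²/n₂) = √(3.7070 + 5.5207) = 3.0377
df (Welch-Satterthwaite) = (s₁²/n₁ + s₂²/n₂)² / [(s₁²/n₁)²/(n₁-1) + (s₂²/n₂)²/(n₂-1)] ≈ 32.31
t = (x̄₁ - x̄₂) / SE = (78.00 - 87.32) / 3.0377 = -9.32 / 3.0377 = -3.068
p-value = 0.0043

Since p-value < α = 0.1, we reject H₀.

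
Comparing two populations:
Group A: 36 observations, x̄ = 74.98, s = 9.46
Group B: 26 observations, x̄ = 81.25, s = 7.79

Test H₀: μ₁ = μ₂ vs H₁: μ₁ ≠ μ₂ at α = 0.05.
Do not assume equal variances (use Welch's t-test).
Welch's two-sample t-test:
H₀: μ₁ = μ₂
H₁: μ₁ ≠ μ₂
s₁²/n₁ = 9.46²/36 = 2.4859,  s₂²/n₂ = 7.79²/26 = 2.3340
SE = √(s₁²/n₁ + s₂²/n₂) = √(2.4859 + 2.3340) = 2.1954
df (Welch-Satterthwaite) = (s₁²/n₁ + s₂²/n₂)² / [(s₁²/n₁)²/(n₁-1) + (s₂²/n₂)²/(n₂-1)] ≈ 58.89
t = (x̄₁ - x̄₂) / SE = (74.98 - 81.25) / 2.1954 = -6.27 / 2.1954 = -2.856
p-value = 0.0059

Since p-value < α = 0.05, we reject H₀.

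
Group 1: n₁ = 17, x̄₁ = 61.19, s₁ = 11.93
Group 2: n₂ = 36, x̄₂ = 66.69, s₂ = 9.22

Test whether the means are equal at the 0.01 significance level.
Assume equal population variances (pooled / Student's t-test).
Student's two-sample t-test (equal variances):
H₀: μ₁ = μ₂
H₁: μ₁ ≠ μ₂
df = n₁ + n₂ - 2 = 51
Pooled variance s_p² = [(n₁-1)s₁² + (n₂-1)s₂²] / (n₁ + n₂ - 2) = [(16)(11.93²) + (35)(9.22²)] / 51 = 102.9900
SE = √(s_p²(1/n₁ + 1/n₂)) = √(102.9900 × (1/17 + 1/36)) = 2.9865
t = (x̄₁ - x̄₂) / SE = (61.19 - 66.69) / 2.9865 = -5.50 / 2.9865 = -1.842
p-value = 0.0713

Since p-value > α = 0.01, we fail to reject H₀.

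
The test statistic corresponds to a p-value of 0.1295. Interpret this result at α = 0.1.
Since p = 0.1295 > α = 0.1, fail to reject H₀.
There is insufficient evidence to reject the null hypothesis; the result is not statistically significant at the 0.1 level.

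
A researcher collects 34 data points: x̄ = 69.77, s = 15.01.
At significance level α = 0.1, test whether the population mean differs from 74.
One-sample t-test:
H₀: μ = 74
H₁: μ ≠ 74
df = n - 1 = 33
t = (x̄ - μ₀) / (s/√n) = (69.77 - 74) / (15.01/√34) = -1.643
p-value = 0.1098

Since p-value > α = 0.1, we fail to reject H₀.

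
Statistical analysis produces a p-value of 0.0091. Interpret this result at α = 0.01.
Since p = 0.0091 < α = 0.01, reject H₀.
There is sufficient evidence to reject the null hypothesis; the result is statistically significant at the 0.01 level.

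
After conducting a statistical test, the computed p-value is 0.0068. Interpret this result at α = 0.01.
Since p = 0.0068 < α = 0.01, reject H₀.
There is sufficient evidence to reject the null hypothesis; the result is statistically significant at the 0.01 level.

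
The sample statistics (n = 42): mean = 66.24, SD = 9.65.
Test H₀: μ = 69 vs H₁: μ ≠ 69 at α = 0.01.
One-sample t-test:
H₀: μ = 69
H₁: μ ≠ 69
df = n - 1 = 41
t = (x̄ - μ₀) / (s/√n) = (66.24 - 69) / (9.65/√42) = -1.854
p-value = 0.0710

Since p-value > α = 0.01, we fail to reject H₀.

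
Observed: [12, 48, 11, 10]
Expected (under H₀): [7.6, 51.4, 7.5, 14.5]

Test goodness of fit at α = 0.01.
Chi-square goodness of fit test:
H₀: observed counts match expected distribution
H₁: observed counts differ from expected distribution
df = k - 1 = 3
χ² = Σ(O - E)²/E
   = (12 - 7.6)²/7.6 + (48 - 51.4)²/51.4 + (11 - 7.5)²/7.5 + (10 - 14.5)²/14.5
   = 2.547 + 0.225 + 1.633 + 1.397
   = 5.80
p-value = 0.1216

Since p-value > α = 0.01, we fail to reject H₀.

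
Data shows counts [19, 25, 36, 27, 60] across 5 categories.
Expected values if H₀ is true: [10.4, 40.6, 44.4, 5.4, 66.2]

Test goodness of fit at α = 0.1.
Chi-square goodness of fit test:
H₀: observed counts match expected distribution
H₁: observed counts differ from expected distribution
df = k - 1 = 4
χ² = Σ(O - E)²/E
   = (19 - 10.4)²/10.4 + (25 - 40.6)²/40.6 + (36 - 44.4)²/44.4 + (27 - 5.4)²/5.4 + (60 - 66.2)²/66.2
   = 7.112 + 5.994 + 1.589 + 86.400 + 0.581
   = 101.68
p-value < 0.0001

Since p-value < α = 0.1, we reject H₀.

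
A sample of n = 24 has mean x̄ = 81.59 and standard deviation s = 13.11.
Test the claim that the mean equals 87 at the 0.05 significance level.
One-sample t-test:
H₀: μ = 87
H₁: μ ≠ 87
df = n - 1 = 23
t = (x̄ - μ₀) / (s/√n) = (81.59 - 87) / (13.11/√24) = -2.022
p-value = 0.0550

Since p-value > α = 0.05, we fail to reject H₀.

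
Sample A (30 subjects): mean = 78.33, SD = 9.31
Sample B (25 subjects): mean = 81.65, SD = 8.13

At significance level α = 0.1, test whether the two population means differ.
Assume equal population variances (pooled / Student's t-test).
Student's two-sample t-test (equal variances):
H₀: μ₁ = μ₂
H₁: μ₁ ≠ μ₂
df = n₁ + n₂ - 2 = 53
Pooled variance s_p² = [(n₁-1)s₁² + (n₂-1)s₂²] / (n₁ + n₂ - 2) = [(29)(9.31²) + (24)(8.13²)] / 53 = 77.3572
SE = √(s_p²(1/n₁ + 1/n₂)) = √(77.3572 × (1/30 + 1/25)) = 2.3818
t = (x̄₁ - x̄₂) / SE = (78.33 - 81.65) / 2.3818 = -3.32 / 2.3818 = -1.394
p-value = 0.1692

Since p-value > α = 0.1, we fail to reject H₀.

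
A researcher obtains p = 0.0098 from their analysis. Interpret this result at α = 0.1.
Since p = 0.0098 < α = 0.1, reject H₀.
There is sufficient evidence to reject the null hypothesis; the result is statistically significant at the 0.1 level.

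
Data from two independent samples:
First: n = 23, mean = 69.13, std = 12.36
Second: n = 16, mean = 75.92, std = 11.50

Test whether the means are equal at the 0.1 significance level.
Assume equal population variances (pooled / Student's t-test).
Student's two-sample t-test (equal variances):
H₀: μ₁ = μ₂
H₁: μ₁ ≠ μ₂
df = n₁ + n₂ - 2 = 37
Pooled variance s_p² = [(n₁-1)s₁² + (n₂-1)s₂²] / (n₁ + n₂ - 2) = [(22)(12.36²) + (15)(11.50²)] / 37 = 144.4508
SE = √(s_p²(1/n₁ + 1/n₂)) = √(144.4508 × (1/23 + 1/16)) = 3.9126
t = (x̄₁ - x̄₂) / SE = (69.13 - 75.92) / 3.9126 = -6.79 / 3.9126 = -1.735
p-value = 0.0910

Since p-value < α = 0.1, we reject H₀.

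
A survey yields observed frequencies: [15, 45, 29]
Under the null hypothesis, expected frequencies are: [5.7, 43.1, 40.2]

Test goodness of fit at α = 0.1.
Chi-square goodness of fit test:
H₀: observed counts match expected distribution
H₁: observed counts differ from expected distribution
df = k - 1 = 2
χ² = Σ(O - E)²/E
   = (15 - 5.7)²/5.7 + (45 - 43.1)²/43.1 + (29 - 40.2)²/40.2
   = 15.174 + 0.084 + 3.120
   = 18.38
p-value = 0.0001

Since p-value < α = 0.1, we reject H₀.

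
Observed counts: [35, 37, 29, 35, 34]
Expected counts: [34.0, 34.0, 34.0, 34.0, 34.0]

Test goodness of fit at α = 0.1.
Chi-square goodness of fit test:
H₀: observed counts match expected distribution
H₁: observed counts differ from expected distribution
df = k - 1 = 4
χ² = Σ(O - E)²/E
   = (35 - 34.0)²/34.0 + (37 - 34.0)²/34.0 + (29 - 34.0)²/34.0 + (35 - 34.0)²/34.0 + (34 - 34.0)²/34.0
   = 0.029 + 0.265 + 0.735 + 0.029 + 0.000
   = 1.06
p-value = 0.9007

Since p-value > α = 0.1, we fail to reject H₀.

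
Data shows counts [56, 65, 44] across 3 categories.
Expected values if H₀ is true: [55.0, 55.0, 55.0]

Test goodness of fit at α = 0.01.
Chi-square goodness of fit test:
H₀: observed counts match expected distribution
H₁: observed counts differ from expected distribution
df = k - 1 = 2
χ² = Σ(O - E)²/E
   = (56 - 55.0)²/55.0 + (65 - 55.0)²/55.0 + (44 - 55.0)²/55.0
   = 0.018 + 1.818 + 2.200
   = 4.04
p-value = 0.1329

Since p-value > α = 0.01, we fail to reject H₀.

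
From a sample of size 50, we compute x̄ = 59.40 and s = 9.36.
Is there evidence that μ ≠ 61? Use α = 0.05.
One-sample t-test:
H₀: μ = 61
H₁: μ ≠ 61
df = n - 1 = 49
t = (x̄ - μ₀) / (s/√n) = (59.40 - 61) / (9.36/√50) = -1.209
p-value = 0.2326

Since p-value > α = 0.05, we fail to reject H₀.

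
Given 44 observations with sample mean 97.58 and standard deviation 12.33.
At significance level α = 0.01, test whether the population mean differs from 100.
One-sample t-test:
H₀: μ = 100
H₁: μ ≠ 100
df = n - 1 = 43
t = (x̄ - μ₀) / (s/√n) = (97.58 - 100) / (12.33/√44) = -1.302
p-value = 0.1999

Since p-value > α = 0.01, we fail to reject H₀.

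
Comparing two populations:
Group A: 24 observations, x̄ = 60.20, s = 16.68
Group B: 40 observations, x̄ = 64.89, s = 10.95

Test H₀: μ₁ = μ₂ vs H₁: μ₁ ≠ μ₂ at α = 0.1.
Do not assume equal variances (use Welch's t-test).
Welch's two-sample t-test:
H₀: μ₁ = μ₂
H₁: μ₁ ≠ μ₂
s₁²/n₁ = 16.68²/24 = 11.5926,  s₂²/n₂ = 10.95²/40 = 2.9976
SE = √(s₁²/n₁ + s₂²/n₂) = √(11.5926 + 2.9976) = 3.8197
df (Welch-Satterthwaite) = (s₁²/n₁ + s₂²/n₂)² / [(s₁²/n₁)²/(n₁-1) + (s₂²/n₂)²/(n₂-1)] ≈ 35.05
t = (x̄₁ - x̄₂) / SE = (60.20 - 64.89) / 3.8197 = -4.69 / 3.8197 = -1.228
p-value = 0.2277

Since p-value > α = 0.1, we fail to reject H₀.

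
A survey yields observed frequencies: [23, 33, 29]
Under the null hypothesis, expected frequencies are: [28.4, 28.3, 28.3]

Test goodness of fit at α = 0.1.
Chi-square goodness of fit test:
H₀: observed counts match expected distribution
H₁: observed counts differ from expected distribution
df = k - 1 = 2
χ² = Σ(O - E)²/E
   = (23 - 28.4)²/28.4 + (33 - 28.3)²/28.3 + (29 - 28.3)²/28.3
   = 1.027 + 0.781 + 0.017
   = 1.82
p-value = 0.4016

Since p-value > α = 0.1, we fail to reject H₀.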